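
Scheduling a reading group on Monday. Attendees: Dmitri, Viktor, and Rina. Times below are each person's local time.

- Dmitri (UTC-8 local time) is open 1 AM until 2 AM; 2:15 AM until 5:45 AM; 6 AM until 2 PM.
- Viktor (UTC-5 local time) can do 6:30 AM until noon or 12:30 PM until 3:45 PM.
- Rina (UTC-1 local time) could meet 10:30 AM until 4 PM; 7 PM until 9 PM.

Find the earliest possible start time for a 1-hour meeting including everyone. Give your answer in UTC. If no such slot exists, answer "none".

11:30

Dmitri in UTC: 09:00-10:00, 10:15-13:45, 14:00-22:00 (add 8h to convert from UTC-8).
Viktor in UTC: 11:30-17:00, 17:30-20:45 (add 5h to convert from UTC-5).
Rina in UTC: 11:30-17:00, 20:00-22:00 (add 1h to convert from UTC-1).
Dmitri ∩ Viktor: 11:30-13:45, 14:00-17:00, 17:30-20:45.
Dmitri ∩ Viktor ∩ Rina: 11:30-13:45, 14:00-17:00, 20:00-20:45.
The first common window of at least 60 minutes is 11:30-13:45, so the earliest start is 11:30.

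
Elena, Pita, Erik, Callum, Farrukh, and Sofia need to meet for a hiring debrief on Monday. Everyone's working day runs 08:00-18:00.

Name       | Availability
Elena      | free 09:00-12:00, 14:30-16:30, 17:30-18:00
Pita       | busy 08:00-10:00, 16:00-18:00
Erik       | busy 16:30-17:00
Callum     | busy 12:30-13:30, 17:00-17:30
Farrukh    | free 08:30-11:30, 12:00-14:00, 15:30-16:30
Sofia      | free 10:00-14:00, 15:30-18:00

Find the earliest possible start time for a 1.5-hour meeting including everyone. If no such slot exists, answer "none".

10:00

Elena free: 09:00-12:00, 14:30-16:30, 17:30-18:00.
Pita free: 10:00-16:00 (invert busy blocks within the working day).
Erik free: 08:00-16:30, 17:00-18:00 (invert busy blocks within the working day).
Callum free: 08:00-12:30, 13:30-17:00, 17:30-18:00 (invert busy blocks within the working day).
Farrukh free: 08:30-11:30, 12:00-14:00, 15:30-16:30.
Sofia free: 10:00-14:00, 15:30-18:00.
Elena ∩ Pita: 10:00-12:00, 14:30-16:00.
Elena ∩ Pita ∩ Erik: 10:00-12:00, 14:30-16:00.
Elena ∩ Pita ∩ Erik ∩ Callum: 10:00-12:00, 14:30-16:00.
Elena ∩ Pita ∩ Erik ∩ Callum ∩ Farrukh: 10:00-11:30, 15:30-16:00.
Elena ∩ Pita ∩ Erik ∩ Callum ∩ Farrukh ∩ Sofia: 10:00-11:30, 15:30-16:00.
The first common window of at least 90 minutes is 10:00-11:30, so the earliest start is 10:00.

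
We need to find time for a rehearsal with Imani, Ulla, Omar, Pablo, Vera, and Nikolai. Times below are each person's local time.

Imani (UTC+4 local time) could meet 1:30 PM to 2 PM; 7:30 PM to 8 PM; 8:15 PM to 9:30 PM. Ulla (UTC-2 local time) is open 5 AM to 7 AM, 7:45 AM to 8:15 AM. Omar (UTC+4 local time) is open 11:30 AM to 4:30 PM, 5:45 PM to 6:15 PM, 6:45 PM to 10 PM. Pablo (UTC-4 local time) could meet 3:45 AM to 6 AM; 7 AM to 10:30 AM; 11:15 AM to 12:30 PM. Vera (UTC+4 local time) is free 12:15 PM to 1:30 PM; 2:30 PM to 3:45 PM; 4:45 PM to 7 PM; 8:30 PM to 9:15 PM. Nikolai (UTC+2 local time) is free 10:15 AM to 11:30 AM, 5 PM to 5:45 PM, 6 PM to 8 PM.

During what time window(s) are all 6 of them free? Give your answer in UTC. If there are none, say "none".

none

Imani in UTC: 09:30-10:00, 15:30-16:00, 16:15-17:30 (subtract 4h to convert from UTC+4).
Ulla in UTC: 07:00-09:00, 09:45-10:15 (add 2h to convert from UTC-2).
Omar in UTC: 07:30-12:30, 13:45-14:15, 14:45-18:00 (subtract 4h to convert from UTC+4).
Pablo in UTC: 07:45-10:00, 11:00-14:30, 15:15-16:30 (add 4h to convert from UTC-4).
Vera in UTC: 08:15-09:30, 10:30-11:45, 12:45-15:00, 16:30-17:15 (subtract 4h to convert from UTC+4).
Nikolai in UTC: 08:15-09:30, 15:00-15:45, 16:00-18:00 (subtract 2h to convert from UTC+2).
Imani ∩ Ulla: 09:45-10:00.
Imani ∩ Ulla ∩ Omar: 09:45-10:00.
Imani ∩ Ulla ∩ Omar ∩ Pablo: 09:45-10:00.
Imani ∩ Ulla ∩ Omar ∩ Pablo ∩ Vera: ∅.
Imani ∩ Ulla ∩ Omar ∩ Pablo ∩ Vera ∩ Nikolai: ∅.
There is no time when everyone is free.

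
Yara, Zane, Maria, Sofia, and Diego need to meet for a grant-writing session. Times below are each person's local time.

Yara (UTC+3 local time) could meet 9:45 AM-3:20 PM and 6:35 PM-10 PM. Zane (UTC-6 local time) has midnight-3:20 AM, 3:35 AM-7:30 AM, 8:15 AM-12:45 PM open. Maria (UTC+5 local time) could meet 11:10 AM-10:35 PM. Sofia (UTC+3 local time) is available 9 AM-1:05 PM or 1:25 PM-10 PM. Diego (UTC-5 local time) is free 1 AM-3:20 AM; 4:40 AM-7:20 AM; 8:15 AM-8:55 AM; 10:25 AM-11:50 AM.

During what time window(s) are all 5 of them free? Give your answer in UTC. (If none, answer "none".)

06:45-08:20, 09:40-10:05, 10:25-12:20, 15:35-16:50

Yara in UTC: 06:45-12:20, 15:35-19:00 (subtract 3h to convert from UTC+3).
Zane in UTC: 06:00-09:20, 09:35-13:30, 14:15-18:45 (add 6h to convert from UTC-6).
Maria in UTC: 06:10-17:35 (subtract 5h to convert from UTC+5).
Sofia in UTC: 06:00-10:05, 10:25-19:00 (subtract 3h to convert from UTC+3).
Diego in UTC: 06:00-08:20, 09:40-12:20, 13:15-13:55, 15:25-16:50 (add 5h to convert from UTC-5).
Yara ∩ Zane: 06:45-09:20, 09:35-12:20, 15:35-18:45.
Yara ∩ Zane ∩ Maria: 06:45-09:20, 09:35-12:20, 15:35-17:35.
Yara ∩ Zane ∩ Maria ∩ Sofia: 06:45-09:20, 09:35-10:05, 10:25-12:20, 15:35-17:35.
Yara ∩ Zane ∩ Maria ∩ Sofia ∩ Diego: 06:45-08:20, 09:40-10:05, 10:25-12:20, 15:35-16:50.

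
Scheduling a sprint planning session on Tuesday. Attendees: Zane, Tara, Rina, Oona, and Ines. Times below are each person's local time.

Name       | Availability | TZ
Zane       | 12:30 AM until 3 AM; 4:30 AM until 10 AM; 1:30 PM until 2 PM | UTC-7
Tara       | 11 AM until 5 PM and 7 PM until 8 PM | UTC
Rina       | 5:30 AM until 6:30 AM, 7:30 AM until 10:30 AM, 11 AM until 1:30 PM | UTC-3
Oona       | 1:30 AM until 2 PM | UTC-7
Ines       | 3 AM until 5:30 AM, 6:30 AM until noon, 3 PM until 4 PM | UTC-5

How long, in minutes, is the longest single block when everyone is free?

150

Zane in UTC: 07:30-10:00, 11:30-17:00, 20:30-21:00 (add 7h to convert from UTC-7).
Tara in UTC: 11:00-17:00, 19:00-20:00.
Rina in UTC: 08:30-09:30, 10:30-13:30, 14:00-16:30 (add 3h to convert from UTC-3).
Oona in UTC: 08:30-21:00 (add 7h to convert from UTC-7).
Ines in UTC: 08:00-10:30, 11:30-17:00, 20:00-21:00 (add 5h to convert from UTC-5).
Zane ∩ Tara: 11:30-17:00.
Zane ∩ Tara ∩ Rina: 11:30-13:30, 14:00-16:30.
Zane ∩ Tara ∩ Rina ∩ Oona: 11:30-13:30, 14:00-16:30.
Zane ∩ Tara ∩ Rina ∩ Oona ∩ Ines: 11:30-13:30, 14:00-16:30.
The longest is 14:00-16:30 at 150 minutes.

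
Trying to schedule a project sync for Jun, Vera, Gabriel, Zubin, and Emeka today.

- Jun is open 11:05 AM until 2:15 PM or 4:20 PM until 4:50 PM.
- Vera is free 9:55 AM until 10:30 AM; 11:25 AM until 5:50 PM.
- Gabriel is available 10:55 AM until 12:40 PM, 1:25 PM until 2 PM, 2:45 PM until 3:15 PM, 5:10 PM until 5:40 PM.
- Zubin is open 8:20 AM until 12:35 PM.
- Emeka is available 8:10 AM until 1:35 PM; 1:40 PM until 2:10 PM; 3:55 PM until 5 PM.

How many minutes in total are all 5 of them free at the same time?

70

Jun ∩ Vera: 11:25-14:15, 16:20-16:50.
Jun ∩ Vera ∩ Gabriel: 11:25-12:40, 13:25-14:00.
Jun ∩ Vera ∩ Gabriel ∩ Zubin: 11:25-12:35.
Jun ∩ Vera ∩ Gabriel ∩ Zubin ∩ Emeka: 11:25-12:35.
Those are the intersection windows.
That's a single block of 70 minutes.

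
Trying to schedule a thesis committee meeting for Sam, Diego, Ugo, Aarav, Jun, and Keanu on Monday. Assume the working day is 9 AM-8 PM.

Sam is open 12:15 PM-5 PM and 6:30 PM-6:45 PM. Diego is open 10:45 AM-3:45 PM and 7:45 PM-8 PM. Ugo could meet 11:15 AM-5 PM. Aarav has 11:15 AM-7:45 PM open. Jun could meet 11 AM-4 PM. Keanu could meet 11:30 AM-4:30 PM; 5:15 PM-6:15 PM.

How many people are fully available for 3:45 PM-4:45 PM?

3

Sam, Ugo, and Aarav can make the full 15:45-16:45 slot — that's 3.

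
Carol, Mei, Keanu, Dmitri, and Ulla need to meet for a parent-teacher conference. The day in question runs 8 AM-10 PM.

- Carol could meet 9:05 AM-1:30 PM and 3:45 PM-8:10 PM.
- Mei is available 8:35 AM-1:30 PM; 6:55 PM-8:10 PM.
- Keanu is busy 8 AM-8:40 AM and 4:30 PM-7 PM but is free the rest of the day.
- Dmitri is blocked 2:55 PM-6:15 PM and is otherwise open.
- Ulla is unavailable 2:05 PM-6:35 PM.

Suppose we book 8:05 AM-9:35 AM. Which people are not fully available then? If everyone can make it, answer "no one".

Carol free: 09:05-13:30, 15:45-20:10.
Mei free: 08:35-13:30, 18:55-20:10.
Keanu free: 08:40-16:30, 19:00-22:00 (invert busy blocks within the working day).
Dmitri free: 08:00-14:55, 18:15-22:00 (invert busy blocks within the working day).
Ulla free: 08:00-14:05, 18:35-22:00 (invert busy blocks within the working day).
Carol: not fully free for 08:05-09:35. Mei: not fully free for 08:05-09:35. Keanu: not fully free for 08:05-09:35. Dmitri: free for 08:05-09:35. Ulla: free for 08:05-09:35.

Carol, Keanu, Mei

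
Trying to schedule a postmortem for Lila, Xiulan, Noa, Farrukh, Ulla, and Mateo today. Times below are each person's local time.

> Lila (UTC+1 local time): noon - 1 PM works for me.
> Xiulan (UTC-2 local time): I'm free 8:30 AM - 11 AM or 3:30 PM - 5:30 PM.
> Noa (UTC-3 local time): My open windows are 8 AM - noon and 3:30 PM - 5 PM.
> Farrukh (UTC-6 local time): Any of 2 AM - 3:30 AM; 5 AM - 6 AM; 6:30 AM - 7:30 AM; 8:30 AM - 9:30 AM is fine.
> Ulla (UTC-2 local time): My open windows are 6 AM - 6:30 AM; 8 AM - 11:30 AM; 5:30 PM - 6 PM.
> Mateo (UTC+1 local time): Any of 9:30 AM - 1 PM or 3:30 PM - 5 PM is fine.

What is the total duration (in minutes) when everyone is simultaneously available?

Lila in UTC: 11:00-12:00 (subtract 1h to convert from UTC+1).
Xiulan in UTC: 10:30-13:00, 17:30-19:30 (add 2h to convert from UTC-2).
Noa in UTC: 11:00-15:00, 18:30-20:00 (add 3h to convert from UTC-3).
Farrukh in UTC: 08:00-09:30, 11:00-12:00, 12:30-13:30, 14:30-15:30 (add 6h to convert from UTC-6).
Ulla in UTC: 08:00-08:30, 10:00-13:30, 19:30-20:00 (add 2h to convert from UTC-2).
Mateo in UTC: 08:30-12:00, 14:30-16:00 (subtract 1h to convert from UTC+1).
Lila ∩ Xiulan: 11:00-12:00.
Lila ∩ Xiulan ∩ Noa: 11:00-12:00.
Lila ∩ Xiulan ∩ Noa ∩ Farrukh: 11:00-12:00.
Lila ∩ Xiulan ∩ Noa ∩ Farrukh ∩ Ulla: 11:00-12:00.
Lila ∩ Xiulan ∩ Noa ∩ Farrukh ∩ Ulla ∩ Mateo: 11:00-12:00.
That's a single block of 60 minutes.

60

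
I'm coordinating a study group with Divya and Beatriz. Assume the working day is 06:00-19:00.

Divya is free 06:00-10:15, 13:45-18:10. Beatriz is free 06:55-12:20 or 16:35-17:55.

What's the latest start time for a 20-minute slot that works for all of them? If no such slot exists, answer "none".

17:35

Divya ∩ Beatriz: 06:55-10:15, 16:35-17:55.
The last common window of at least 20 minutes is 16:35-17:55; a 20-minute meeting can start as late as 17:35 and still end by 17:55.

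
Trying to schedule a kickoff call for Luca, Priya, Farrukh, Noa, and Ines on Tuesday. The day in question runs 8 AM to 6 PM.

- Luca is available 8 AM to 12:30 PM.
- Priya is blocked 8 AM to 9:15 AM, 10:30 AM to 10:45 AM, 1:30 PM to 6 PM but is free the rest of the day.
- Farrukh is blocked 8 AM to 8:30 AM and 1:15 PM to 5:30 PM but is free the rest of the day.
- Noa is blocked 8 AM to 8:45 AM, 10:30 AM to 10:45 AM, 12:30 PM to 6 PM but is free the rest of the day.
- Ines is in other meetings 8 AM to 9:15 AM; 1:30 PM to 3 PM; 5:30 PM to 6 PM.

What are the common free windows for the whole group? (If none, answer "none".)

Luca free: 08:00-12:30.
Priya free: 09:15-10:30, 10:45-13:30 (invert busy blocks within the working day).
Farrukh free: 08:30-13:15, 17:30-18:00 (invert busy blocks within the working day).
Noa free: 08:45-10:30, 10:45-12:30 (invert busy blocks within the working day).
Ines free: 09:15-13:30, 15:00-17:30 (invert busy blocks within the working day).
Luca ∩ Priya: 09:15-10:30, 10:45-12:30.
Luca ∩ Priya ∩ Farrukh: 09:15-10:30, 10:45-12:30.
Luca ∩ Priya ∩ Farrukh ∩ Noa: 09:15-10:30, 10:45-12:30.
Luca ∩ Priya ∩ Farrukh ∩ Noa ∩ Ines: 09:15-10:30, 10:45-12:30.

09:15-10:30, 10:45-12:30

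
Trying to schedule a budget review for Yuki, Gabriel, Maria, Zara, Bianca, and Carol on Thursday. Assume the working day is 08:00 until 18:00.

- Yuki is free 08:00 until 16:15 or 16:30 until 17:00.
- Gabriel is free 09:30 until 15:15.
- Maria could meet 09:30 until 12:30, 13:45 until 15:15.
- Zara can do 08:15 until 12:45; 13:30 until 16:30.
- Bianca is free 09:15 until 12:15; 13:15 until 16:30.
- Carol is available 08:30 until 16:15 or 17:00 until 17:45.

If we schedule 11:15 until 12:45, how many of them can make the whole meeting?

4

Yuki, Gabriel, Zara, and Carol can make the full 11:15-12:45 slot — that's 4.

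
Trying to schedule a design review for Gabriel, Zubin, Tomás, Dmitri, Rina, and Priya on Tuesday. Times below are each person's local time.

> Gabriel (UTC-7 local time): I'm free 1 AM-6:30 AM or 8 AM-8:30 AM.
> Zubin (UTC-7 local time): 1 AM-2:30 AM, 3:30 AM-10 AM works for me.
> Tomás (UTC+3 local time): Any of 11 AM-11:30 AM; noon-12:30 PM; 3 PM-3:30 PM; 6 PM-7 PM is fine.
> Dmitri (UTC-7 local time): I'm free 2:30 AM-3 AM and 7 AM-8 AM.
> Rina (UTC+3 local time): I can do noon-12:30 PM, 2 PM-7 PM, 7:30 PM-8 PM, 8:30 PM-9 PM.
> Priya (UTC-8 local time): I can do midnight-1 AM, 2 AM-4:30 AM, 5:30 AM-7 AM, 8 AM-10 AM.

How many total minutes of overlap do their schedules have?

0

Gabriel in UTC: 08:00-13:30, 15:00-15:30 (add 7h to convert from UTC-7).
Zubin in UTC: 08:00-09:30, 10:30-17:00 (add 7h to convert from UTC-7).
Tomás in UTC: 08:00-08:30, 09:00-09:30, 12:00-12:30, 15:00-16:00 (subtract 3h to convert from UTC+3).
Dmitri in UTC: 09:30-10:00, 14:00-15:00 (add 7h to convert from UTC-7).
Rina in UTC: 09:00-09:30, 11:00-16:00, 16:30-17:00, 17:30-18:00 (subtract 3h to convert from UTC+3).
Priya in UTC: 08:00-09:00, 10:00-12:30, 13:30-15:00, 16:00-18:00 (add 8h to convert from UTC-8).
Gabriel ∩ Zubin: 08:00-09:30, 10:30-13:30, 15:00-15:30.
Gabriel ∩ Zubin ∩ Tomás: 08:00-08:30, 09:00-09:30, 12:00-12:30, 15:00-15:30.
Gabriel ∩ Zubin ∩ Tomás ∩ Dmitri: ∅.
Gabriel ∩ Zubin ∩ Tomás ∩ Dmitri ∩ Rina: ∅.
Gabriel ∩ Zubin ∩ Tomás ∩ Dmitri ∩ Rina ∩ Priya: ∅.
There is no time when everyone is free.
There is no common window, so the total is 0 minutes.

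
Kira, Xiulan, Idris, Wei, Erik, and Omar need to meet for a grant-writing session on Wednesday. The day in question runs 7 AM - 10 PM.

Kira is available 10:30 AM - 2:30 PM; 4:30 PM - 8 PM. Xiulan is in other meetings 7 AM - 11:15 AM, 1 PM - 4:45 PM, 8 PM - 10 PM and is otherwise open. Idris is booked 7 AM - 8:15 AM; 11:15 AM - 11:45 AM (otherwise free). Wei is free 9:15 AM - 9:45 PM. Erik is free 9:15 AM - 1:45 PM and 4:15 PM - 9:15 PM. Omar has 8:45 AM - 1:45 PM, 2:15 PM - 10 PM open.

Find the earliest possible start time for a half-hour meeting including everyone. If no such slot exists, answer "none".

Kira free: 10:30-14:30, 16:30-20:00.
Xiulan free: 11:15-13:00, 16:45-20:00 (invert busy blocks within the working day).
Idris free: 08:15-11:15, 11:45-22:00 (invert busy blocks within the working day).
Wei free: 09:15-21:45.
Erik free: 09:15-13:45, 16:15-21:15.
Omar free: 08:45-13:45, 14:15-22:00.
Kira ∩ Xiulan: 11:15-13:00, 16:45-20:00.
Kira ∩ Xiulan ∩ Idris: 11:45-13:00, 16:45-20:00.
Kira ∩ Xiulan ∩ Idris ∩ Wei: 11:45-13:00, 16:45-20:00.
Kira ∩ Xiulan ∩ Idris ∩ Wei ∩ Erik: 11:45-13:00, 16:45-20:00.
Kira ∩ Xiulan ∩ Idris ∩ Wei ∩ Erik ∩ Omar: 11:45-13:00, 16:45-20:00.
Those are the intersection windows.
The first common window of at least 30 minutes is 11:45-13:00, so the earliest start is 11:45.

11:45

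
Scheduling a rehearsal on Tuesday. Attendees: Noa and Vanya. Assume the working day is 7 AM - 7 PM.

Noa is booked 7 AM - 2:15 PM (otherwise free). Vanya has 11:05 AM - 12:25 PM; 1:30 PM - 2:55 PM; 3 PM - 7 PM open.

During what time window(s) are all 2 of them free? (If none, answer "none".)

Noa free: 14:15-19:00 (invert busy blocks within the working day).
Vanya free: 11:05-12:25, 13:30-14:55, 15:00-19:00.
Noa ∩ Vanya: 14:15-14:55, 15:00-19:00.
So the common availability across everyone is 14:15-14:55, 15:00-19:00.

14:15-14:55, 15:00-19:00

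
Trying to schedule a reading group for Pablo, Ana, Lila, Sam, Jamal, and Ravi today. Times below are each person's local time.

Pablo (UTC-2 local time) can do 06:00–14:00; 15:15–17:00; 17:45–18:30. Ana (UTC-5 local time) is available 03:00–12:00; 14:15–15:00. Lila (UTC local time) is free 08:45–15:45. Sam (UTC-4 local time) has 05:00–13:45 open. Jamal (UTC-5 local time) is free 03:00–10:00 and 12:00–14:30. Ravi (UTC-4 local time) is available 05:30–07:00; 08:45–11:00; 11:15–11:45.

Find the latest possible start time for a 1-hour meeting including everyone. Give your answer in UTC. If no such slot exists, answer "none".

Pablo in UTC: 08:00-16:00, 17:15-19:00, 19:45-20:30 (add 2h to convert from UTC-2).
Ana in UTC: 08:00-17:00, 19:15-20:00 (add 5h to convert from UTC-5).
Lila in UTC: 08:45-15:45.
Sam in UTC: 09:00-17:45 (add 4h to convert from UTC-4).
Jamal in UTC: 08:00-15:00, 17:00-19:30 (add 5h to convert from UTC-5).
Ravi in UTC: 09:30-11:00, 12:45-15:00, 15:15-15:45 (add 4h to convert from UTC-4).
Pablo ∩ Ana: 08:00-16:00, 19:45-20:00.
Pablo ∩ Ana ∩ Lila: 08:45-15:45.
Pablo ∩ Ana ∩ Lila ∩ Sam: 09:00-15:45.
Pablo ∩ Ana ∩ Lila ∩ Sam ∩ Jamal: 09:00-15:00.
Pablo ∩ Ana ∩ Lila ∩ Sam ∩ Jamal ∩ Ravi: 09:30-11:00, 12:45-15:00.
So the common availability across everyone is 09:30-11:00, 12:45-15:00.
The last common window of at least 60 minutes is 12:45-15:00; a 60-minute meeting can start as late as 14:00 and still end by 15:00.

14:00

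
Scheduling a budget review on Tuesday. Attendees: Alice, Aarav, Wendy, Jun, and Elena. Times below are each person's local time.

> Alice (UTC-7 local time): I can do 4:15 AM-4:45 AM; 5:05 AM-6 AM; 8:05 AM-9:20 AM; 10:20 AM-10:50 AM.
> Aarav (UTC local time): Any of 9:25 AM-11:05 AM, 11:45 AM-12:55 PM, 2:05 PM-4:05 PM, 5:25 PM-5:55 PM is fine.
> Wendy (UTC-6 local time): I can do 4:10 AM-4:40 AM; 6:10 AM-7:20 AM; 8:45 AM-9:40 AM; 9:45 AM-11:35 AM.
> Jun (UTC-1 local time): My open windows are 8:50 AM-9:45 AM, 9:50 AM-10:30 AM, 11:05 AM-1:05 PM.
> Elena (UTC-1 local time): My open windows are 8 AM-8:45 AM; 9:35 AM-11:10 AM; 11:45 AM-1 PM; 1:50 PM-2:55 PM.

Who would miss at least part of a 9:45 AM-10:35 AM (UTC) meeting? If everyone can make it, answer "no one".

Alice, Elena, Jun, Wendy

Alice in UTC: 11:15-11:45, 12:05-13:00, 15:05-16:20, 17:20-17:50 (add 7h to convert from UTC-7).
Aarav in UTC: 09:25-11:05, 11:45-12:55, 14:05-16:05, 17:25-17:55.
Wendy in UTC: 10:10-10:40, 12:10-13:20, 14:45-15:40, 15:45-17:35 (add 6h to convert from UTC-6).
Jun in UTC: 09:50-10:45, 10:50-11:30, 12:05-14:05 (add 1h to convert from UTC-1).
Elena in UTC: 09:00-09:45, 10:35-12:10, 12:45-14:00, 14:50-15:55 (add 1h to convert from UTC-1).
Alice: not fully free for 09:45-10:35. Aarav: free for 09:45-10:35. Wendy: not fully free for 09:45-10:35. Jun: not fully free for 09:45-10:35. Elena: not fully free for 09:45-10:35.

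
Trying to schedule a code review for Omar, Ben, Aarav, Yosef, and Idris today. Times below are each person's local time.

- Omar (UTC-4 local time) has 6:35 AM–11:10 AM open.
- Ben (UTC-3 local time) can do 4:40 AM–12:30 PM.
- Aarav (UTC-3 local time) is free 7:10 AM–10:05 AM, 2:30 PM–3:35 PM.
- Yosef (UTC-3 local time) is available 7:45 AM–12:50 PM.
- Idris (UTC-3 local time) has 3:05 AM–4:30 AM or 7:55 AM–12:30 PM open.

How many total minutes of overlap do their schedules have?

130

Omar in UTC: 10:35-15:10 (add 4h to convert from UTC-4).
Ben in UTC: 07:40-15:30 (add 3h to convert from UTC-3).
Aarav in UTC: 10:10-13:05, 17:30-18:35 (add 3h to convert from UTC-3).
Yosef in UTC: 10:45-15:50 (add 3h to convert from UTC-3).
Idris in UTC: 06:05-07:30, 10:55-15:30 (add 3h to convert from UTC-3).
Omar ∩ Ben: 10:35-15:10.
Omar ∩ Ben ∩ Aarav: 10:35-13:05.
Omar ∩ Ben ∩ Aarav ∩ Yosef: 10:45-13:05.
Omar ∩ Ben ∩ Aarav ∩ Yosef ∩ Idris: 10:55-13:05.
That's a single block of 130 minutes.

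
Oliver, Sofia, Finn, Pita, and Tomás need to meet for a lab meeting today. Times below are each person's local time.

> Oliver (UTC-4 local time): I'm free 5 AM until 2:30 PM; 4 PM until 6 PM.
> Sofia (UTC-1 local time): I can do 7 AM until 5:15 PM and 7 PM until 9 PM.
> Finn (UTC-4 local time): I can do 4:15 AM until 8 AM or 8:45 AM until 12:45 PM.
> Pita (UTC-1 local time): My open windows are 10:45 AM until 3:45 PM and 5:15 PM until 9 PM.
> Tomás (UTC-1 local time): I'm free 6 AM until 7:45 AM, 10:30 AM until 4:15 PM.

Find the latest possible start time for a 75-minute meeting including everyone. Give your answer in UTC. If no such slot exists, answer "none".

15:30

Oliver in UTC: 09:00-18:30, 20:00-22:00 (add 4h to convert from UTC-4).
Sofia in UTC: 08:00-18:15, 20:00-22:00 (add 1h to convert from UTC-1).
Finn in UTC: 08:15-12:00, 12:45-16:45 (add 4h to convert from UTC-4).
Pita in UTC: 11:45-16:45, 18:15-22:00 (add 1h to convert from UTC-1).
Tomás in UTC: 07:00-08:45, 11:30-17:15 (add 1h to convert from UTC-1).
Oliver ∩ Sofia: 09:00-18:15, 20:00-22:00.
Oliver ∩ Sofia ∩ Finn: 09:00-12:00, 12:45-16:45.
Oliver ∩ Sofia ∩ Finn ∩ Pita: 11:45-12:00, 12:45-16:45.
Oliver ∩ Sofia ∩ Finn ∩ Pita ∩ Tomás: 11:45-12:00, 12:45-16:45.
The last common window of at least 75 minutes is 12:45-16:45; a 75-minute meeting can start as late as 15:30 and still end by 16:45.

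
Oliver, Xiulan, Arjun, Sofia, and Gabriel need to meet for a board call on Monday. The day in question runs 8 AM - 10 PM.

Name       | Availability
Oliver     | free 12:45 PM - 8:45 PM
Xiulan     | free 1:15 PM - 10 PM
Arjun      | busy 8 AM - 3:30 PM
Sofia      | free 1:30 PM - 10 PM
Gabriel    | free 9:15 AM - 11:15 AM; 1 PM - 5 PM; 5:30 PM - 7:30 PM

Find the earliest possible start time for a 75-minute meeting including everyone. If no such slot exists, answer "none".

15:30

Oliver free: 12:45-20:45.
Xiulan free: 13:15-22:00.
Arjun free: 15:30-22:00 (invert busy blocks within the working day).
Sofia free: 13:30-22:00.
Gabriel free: 09:15-11:15, 13:00-17:00, 17:30-19:30.
Oliver ∩ Xiulan: 13:15-20:45.
Oliver ∩ Xiulan ∩ Arjun: 15:30-20:45.
Oliver ∩ Xiulan ∩ Arjun ∩ Sofia: 15:30-20:45.
Oliver ∩ Xiulan ∩ Arjun ∩ Sofia ∩ Gabriel: 15:30-17:00, 17:30-19:30.
The first common window of at least 75 minutes is 15:30-17:00, so the earliest start is 15:30.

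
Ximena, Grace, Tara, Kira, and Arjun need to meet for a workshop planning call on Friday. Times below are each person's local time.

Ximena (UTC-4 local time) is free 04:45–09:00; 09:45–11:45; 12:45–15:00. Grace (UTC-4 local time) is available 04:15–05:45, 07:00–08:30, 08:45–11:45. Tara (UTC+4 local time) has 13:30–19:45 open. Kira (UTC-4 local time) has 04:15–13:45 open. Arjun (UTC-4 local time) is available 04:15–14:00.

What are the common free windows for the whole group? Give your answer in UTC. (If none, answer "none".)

Ximena in UTC: 08:45-13:00, 13:45-15:45, 16:45-19:00 (add 4h to convert from UTC-4).
Grace in UTC: 08:15-09:45, 11:00-12:30, 12:45-15:45 (add 4h to convert from UTC-4).
Tara in UTC: 09:30-15:45 (subtract 4h to convert from UTC+4).
Kira in UTC: 08:15-17:45 (add 4h to convert from UTC-4).
Arjun in UTC: 08:15-18:00 (add 4h to convert from UTC-4).
Ximena ∩ Grace: 08:45-09:45, 11:00-12:30, 12:45-13:00, 13:45-15:45.
Ximena ∩ Grace ∩ Tara: 09:30-09:45, 11:00-12:30, 12:45-13:00, 13:45-15:45.
Ximena ∩ Grace ∩ Tara ∩ Kira: 09:30-09:45, 11:00-12:30, 12:45-13:00, 13:45-15:45.
Ximena ∩ Grace ∩ Tara ∩ Kira ∩ Arjun: 09:30-09:45, 11:00-12:30, 12:45-13:00, 13:45-15:45.

09:30-09:45, 11:00-12:30, 12:45-13:00, 13:45-15:45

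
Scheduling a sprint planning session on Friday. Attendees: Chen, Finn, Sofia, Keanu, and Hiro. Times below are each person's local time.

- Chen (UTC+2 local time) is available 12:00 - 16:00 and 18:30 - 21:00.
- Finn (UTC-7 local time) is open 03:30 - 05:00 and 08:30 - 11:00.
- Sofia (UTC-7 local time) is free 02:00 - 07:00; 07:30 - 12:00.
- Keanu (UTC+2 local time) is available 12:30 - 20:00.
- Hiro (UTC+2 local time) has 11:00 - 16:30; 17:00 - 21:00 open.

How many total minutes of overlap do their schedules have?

Chen in UTC: 10:00-14:00, 16:30-19:00 (subtract 2h to convert from UTC+2).
Finn in UTC: 10:30-12:00, 15:30-18:00 (add 7h to convert from UTC-7).
Sofia in UTC: 09:00-14:00, 14:30-19:00 (add 7h to convert from UTC-7).
Keanu in UTC: 10:30-18:00 (subtract 2h to convert from UTC+2).
Hiro in UTC: 09:00-14:30, 15:00-19:00 (subtract 2h to convert from UTC+2).
Chen ∩ Finn: 10:30-12:00, 16:30-18:00.
Chen ∩ Finn ∩ Sofia: 10:30-12:00, 16:30-18:00.
Chen ∩ Finn ∩ Sofia ∩ Keanu: 10:30-12:00, 16:30-18:00.
Chen ∩ Finn ∩ Sofia ∩ Keanu ∩ Hiro: 10:30-12:00, 16:30-18:00.
Summing the common windows: 90 + 90 = 180 minutes.

180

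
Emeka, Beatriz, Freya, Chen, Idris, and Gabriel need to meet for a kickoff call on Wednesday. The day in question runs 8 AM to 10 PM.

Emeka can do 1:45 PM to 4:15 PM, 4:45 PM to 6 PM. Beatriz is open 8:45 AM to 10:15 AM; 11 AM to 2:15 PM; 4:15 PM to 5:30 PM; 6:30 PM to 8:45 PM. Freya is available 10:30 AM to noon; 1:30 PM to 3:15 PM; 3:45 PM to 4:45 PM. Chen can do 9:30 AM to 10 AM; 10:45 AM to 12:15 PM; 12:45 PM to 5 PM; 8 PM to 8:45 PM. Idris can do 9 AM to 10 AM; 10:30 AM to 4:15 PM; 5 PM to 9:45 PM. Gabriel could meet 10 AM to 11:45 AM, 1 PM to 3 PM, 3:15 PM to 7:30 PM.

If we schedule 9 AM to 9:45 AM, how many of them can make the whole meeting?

Beatriz and Idris can make the full 09:00-09:45 slot — that's 2.

2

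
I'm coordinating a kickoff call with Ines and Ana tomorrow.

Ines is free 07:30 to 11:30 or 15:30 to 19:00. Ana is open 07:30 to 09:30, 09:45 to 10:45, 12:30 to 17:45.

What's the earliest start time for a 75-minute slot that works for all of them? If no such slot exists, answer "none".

Ines ∩ Ana: 07:30-09:30, 09:45-10:45, 15:30-17:45.
So the common availability across everyone is 07:30-09:30, 09:45-10:45, 15:30-17:45.
The first common window of at least 75 minutes is 07:30-09:30, so the earliest start is 07:30.

07:30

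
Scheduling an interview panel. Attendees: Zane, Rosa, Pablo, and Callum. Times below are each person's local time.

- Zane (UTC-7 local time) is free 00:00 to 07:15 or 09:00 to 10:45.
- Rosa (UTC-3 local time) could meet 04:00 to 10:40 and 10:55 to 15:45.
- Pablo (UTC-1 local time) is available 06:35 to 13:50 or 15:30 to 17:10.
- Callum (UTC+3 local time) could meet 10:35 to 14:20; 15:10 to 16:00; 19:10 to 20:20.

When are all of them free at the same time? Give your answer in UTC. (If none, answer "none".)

07:35-11:20, 12:10-13:00, 16:30-17:20

Zane in UTC: 07:00-14:15, 16:00-17:45 (add 7h to convert from UTC-7).
Rosa in UTC: 07:00-13:40, 13:55-18:45 (add 3h to convert from UTC-3).
Pablo in UTC: 07:35-14:50, 16:30-18:10 (add 1h to convert from UTC-1).
Callum in UTC: 07:35-11:20, 12:10-13:00, 16:10-17:20 (subtract 3h to convert from UTC+3).
Zane ∩ Rosa: 07:00-13:40, 13:55-14:15, 16:00-17:45.
Zane ∩ Rosa ∩ Pablo: 07:35-13:40, 13:55-14:15, 16:30-17:45.
Zane ∩ Rosa ∩ Pablo ∩ Callum: 07:35-11:20, 12:10-13:00, 16:30-17:20.
So the common availability across everyone is 07:35-11:20, 12:10-13:00, 16:30-17:20.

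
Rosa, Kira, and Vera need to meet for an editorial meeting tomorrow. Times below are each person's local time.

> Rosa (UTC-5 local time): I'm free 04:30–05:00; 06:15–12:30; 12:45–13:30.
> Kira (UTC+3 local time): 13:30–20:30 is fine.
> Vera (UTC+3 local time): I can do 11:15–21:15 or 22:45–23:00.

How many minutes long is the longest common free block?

375

Rosa in UTC: 09:30-10:00, 11:15-17:30, 17:45-18:30 (add 5h to convert from UTC-5).
Kira in UTC: 10:30-17:30 (subtract 3h to convert from UTC+3).
Vera in UTC: 08:15-18:15, 19:45-20:00 (subtract 3h to convert from UTC+3).
Rosa ∩ Kira: 11:15-17:30.
Rosa ∩ Kira ∩ Vera: 11:15-17:30.
The longest is 11:15-17:30 at 375 minutes.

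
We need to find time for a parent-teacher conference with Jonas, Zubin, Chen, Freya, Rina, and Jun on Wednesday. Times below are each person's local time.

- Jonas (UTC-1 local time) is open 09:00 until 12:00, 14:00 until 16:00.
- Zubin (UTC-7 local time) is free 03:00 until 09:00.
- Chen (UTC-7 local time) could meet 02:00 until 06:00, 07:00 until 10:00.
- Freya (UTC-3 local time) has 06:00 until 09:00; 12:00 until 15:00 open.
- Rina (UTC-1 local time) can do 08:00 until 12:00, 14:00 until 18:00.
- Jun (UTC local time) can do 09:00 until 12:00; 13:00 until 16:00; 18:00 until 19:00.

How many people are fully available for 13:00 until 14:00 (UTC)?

2

Jonas in UTC: 10:00-13:00, 15:00-17:00 (add 1h to convert from UTC-1).
Zubin in UTC: 10:00-16:00 (add 7h to convert from UTC-7).
Chen in UTC: 09:00-13:00, 14:00-17:00 (add 7h to convert from UTC-7).
Freya in UTC: 09:00-12:00, 15:00-18:00 (add 3h to convert from UTC-3).
Rina in UTC: 09:00-13:00, 15:00-19:00 (add 1h to convert from UTC-1).
Jun in UTC: 09:00-12:00, 13:00-16:00, 18:00-19:00.
Zubin and Jun can make the full 13:00-14:00 slot — that's 2.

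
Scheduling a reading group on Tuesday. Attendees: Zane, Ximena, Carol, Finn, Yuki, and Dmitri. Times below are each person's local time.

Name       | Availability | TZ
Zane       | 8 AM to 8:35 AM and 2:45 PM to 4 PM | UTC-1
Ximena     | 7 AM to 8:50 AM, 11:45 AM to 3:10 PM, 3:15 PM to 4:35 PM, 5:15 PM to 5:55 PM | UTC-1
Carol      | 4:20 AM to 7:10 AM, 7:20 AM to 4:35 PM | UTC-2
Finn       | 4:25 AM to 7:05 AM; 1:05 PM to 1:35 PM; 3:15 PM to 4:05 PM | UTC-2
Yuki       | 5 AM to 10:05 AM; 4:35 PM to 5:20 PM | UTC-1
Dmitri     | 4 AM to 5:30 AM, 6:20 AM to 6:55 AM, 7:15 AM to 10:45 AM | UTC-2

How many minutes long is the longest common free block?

Zane in UTC: 09:00-09:35, 15:45-17:00 (add 1h to convert from UTC-1).
Ximena in UTC: 08:00-09:50, 12:45-16:10, 16:15-17:35, 18:15-18:55 (add 1h to convert from UTC-1).
Carol in UTC: 06:20-09:10, 09:20-18:35 (add 2h to convert from UTC-2).
Finn in UTC: 06:25-09:05, 15:05-15:35, 17:15-18:05 (add 2h to convert from UTC-2).
Yuki in UTC: 06:00-11:05, 17:35-18:20 (add 1h to convert from UTC-1).
Dmitri in UTC: 06:00-07:30, 08:20-08:55, 09:15-12:45 (add 2h to convert from UTC-2).
Zane ∩ Ximena: 09:00-09:35, 15:45-16:10, 16:15-17:00.
Zane ∩ Ximena ∩ Carol: 09:00-09:10, 09:20-09:35, 15:45-16:10, 16:15-17:00.
Zane ∩ Ximena ∩ Carol ∩ Finn: 09:00-09:05.
Zane ∩ Ximena ∩ Carol ∩ Finn ∩ Yuki: 09:00-09:05.
Zane ∩ Ximena ∩ Carol ∩ Finn ∩ Yuki ∩ Dmitri: ∅.
There is no time when everyone is free.
No common window exists, so the longest block is 0 minutes.

0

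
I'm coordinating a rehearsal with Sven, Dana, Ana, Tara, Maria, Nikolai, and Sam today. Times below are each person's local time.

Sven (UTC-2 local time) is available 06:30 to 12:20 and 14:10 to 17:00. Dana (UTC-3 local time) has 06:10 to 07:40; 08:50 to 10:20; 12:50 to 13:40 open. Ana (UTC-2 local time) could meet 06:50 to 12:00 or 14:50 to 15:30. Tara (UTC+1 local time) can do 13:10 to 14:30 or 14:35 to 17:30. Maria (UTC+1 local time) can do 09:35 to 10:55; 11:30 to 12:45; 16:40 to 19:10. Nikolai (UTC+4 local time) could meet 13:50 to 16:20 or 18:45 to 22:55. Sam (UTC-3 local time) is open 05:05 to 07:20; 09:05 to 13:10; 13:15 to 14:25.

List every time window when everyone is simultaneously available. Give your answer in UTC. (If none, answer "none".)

Sven in UTC: 08:30-14:20, 16:10-19:00 (add 2h to convert from UTC-2).
Dana in UTC: 09:10-10:40, 11:50-13:20, 15:50-16:40 (add 3h to convert from UTC-3).
Ana in UTC: 08:50-14:00, 16:50-17:30 (add 2h to convert from UTC-2).
Tara in UTC: 12:10-13:30, 13:35-16:30 (subtract 1h to convert from UTC+1).
Maria in UTC: 08:35-09:55, 10:30-11:45, 15:40-18:10 (subtract 1h to convert from UTC+1).
Nikolai in UTC: 09:50-12:20, 14:45-18:55 (subtract 4h to convert from UTC+4).
Sam in UTC: 08:05-10:20, 12:05-16:10, 16:15-17:25 (add 3h to convert from UTC-3).
Sven ∩ Dana: 09:10-10:40, 11:50-13:20, 16:10-16:40.
Sven ∩ Dana ∩ Ana: 09:10-10:40, 11:50-13:20.
Sven ∩ Dana ∩ Ana ∩ Tara: 12:10-13:20.
Sven ∩ Dana ∩ Ana ∩ Tara ∩ Maria: ∅.
Sven ∩ Dana ∩ Ana ∩ Tara ∩ Maria ∩ Nikolai: ∅.
Sven ∩ Dana ∩ Ana ∩ Tara ∩ Maria ∩ Nikolai ∩ Sam: ∅.
There is no time when everyone is free.

none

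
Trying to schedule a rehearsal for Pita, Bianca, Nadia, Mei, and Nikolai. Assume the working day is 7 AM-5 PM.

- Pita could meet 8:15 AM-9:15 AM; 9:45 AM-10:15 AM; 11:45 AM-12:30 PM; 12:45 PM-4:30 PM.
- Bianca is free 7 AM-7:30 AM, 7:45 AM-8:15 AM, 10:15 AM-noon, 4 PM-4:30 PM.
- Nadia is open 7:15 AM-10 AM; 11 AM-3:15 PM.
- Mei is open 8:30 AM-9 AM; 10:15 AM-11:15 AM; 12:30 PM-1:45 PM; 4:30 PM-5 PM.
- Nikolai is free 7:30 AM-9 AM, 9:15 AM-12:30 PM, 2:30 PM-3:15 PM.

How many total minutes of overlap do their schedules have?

Pita ∩ Bianca: 11:45-12:00, 16:00-16:30.
Pita ∩ Bianca ∩ Nadia: 11:45-12:00.
Pita ∩ Bianca ∩ Nadia ∩ Mei: ∅.
Pita ∩ Bianca ∩ Nadia ∩ Mei ∩ Nikolai: ∅.
There is no time when everyone is free.
There is no common window, so the total is 0 minutes.

0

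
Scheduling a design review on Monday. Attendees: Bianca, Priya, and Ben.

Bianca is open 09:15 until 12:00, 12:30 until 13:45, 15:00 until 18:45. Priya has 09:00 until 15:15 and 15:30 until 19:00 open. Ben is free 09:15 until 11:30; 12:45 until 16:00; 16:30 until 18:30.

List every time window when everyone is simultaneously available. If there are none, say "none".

Bianca ∩ Priya: 09:15-12:00, 12:30-13:45, 15:00-15:15, 15:30-18:45.
Bianca ∩ Priya ∩ Ben: 09:15-11:30, 12:45-13:45, 15:00-15:15, 15:30-16:00, 16:30-18:30.
So the common availability across everyone is 09:15-11:30, 12:45-13:45, 15:00-15:15, 15:30-16:00, 16:30-18:30.

09:15-11:30, 12:45-13:45, 15:00-15:15, 15:30-16:00, 16:30-18:30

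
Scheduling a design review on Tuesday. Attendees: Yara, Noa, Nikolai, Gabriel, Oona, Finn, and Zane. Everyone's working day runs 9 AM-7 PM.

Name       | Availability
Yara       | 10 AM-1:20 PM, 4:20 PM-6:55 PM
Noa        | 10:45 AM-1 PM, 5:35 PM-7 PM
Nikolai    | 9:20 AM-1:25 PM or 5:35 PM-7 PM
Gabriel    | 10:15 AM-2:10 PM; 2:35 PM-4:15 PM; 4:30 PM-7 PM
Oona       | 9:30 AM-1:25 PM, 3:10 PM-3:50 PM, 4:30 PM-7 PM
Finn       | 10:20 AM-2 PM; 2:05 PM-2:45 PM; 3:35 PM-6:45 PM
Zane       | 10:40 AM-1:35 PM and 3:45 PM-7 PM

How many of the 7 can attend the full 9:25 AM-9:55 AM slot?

Nikolai can make the full 09:25-09:55 slot — that's 1.

1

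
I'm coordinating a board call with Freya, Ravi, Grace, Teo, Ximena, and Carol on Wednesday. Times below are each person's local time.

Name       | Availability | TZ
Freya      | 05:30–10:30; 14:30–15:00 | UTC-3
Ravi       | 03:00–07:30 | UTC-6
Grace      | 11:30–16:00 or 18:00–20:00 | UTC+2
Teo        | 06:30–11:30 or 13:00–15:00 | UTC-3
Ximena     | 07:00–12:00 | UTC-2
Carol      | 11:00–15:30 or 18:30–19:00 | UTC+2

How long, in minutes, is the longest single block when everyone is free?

Freya in UTC: 08:30-13:30, 17:30-18:00 (add 3h to convert from UTC-3).
Ravi in UTC: 09:00-13:30 (add 6h to convert from UTC-6).
Grace in UTC: 09:30-14:00, 16:00-18:00 (subtract 2h to convert from UTC+2).
Teo in UTC: 09:30-14:30, 16:00-18:00 (add 3h to convert from UTC-3).
Ximena in UTC: 09:00-14:00 (add 2h to convert from UTC-2).
Carol in UTC: 09:00-13:30, 16:30-17:00 (subtract 2h to convert from UTC+2).
Freya ∩ Ravi: 09:00-13:30.
Freya ∩ Ravi ∩ Grace: 09:30-13:30.
Freya ∩ Ravi ∩ Grace ∩ Teo: 09:30-13:30.
Freya ∩ Ravi ∩ Grace ∩ Teo ∩ Ximena: 09:30-13:30.
Freya ∩ Ravi ∩ Grace ∩ Teo ∩ Ximena ∩ Carol: 09:30-13:30.
The longest is 09:30-13:30 at 240 minutes.

240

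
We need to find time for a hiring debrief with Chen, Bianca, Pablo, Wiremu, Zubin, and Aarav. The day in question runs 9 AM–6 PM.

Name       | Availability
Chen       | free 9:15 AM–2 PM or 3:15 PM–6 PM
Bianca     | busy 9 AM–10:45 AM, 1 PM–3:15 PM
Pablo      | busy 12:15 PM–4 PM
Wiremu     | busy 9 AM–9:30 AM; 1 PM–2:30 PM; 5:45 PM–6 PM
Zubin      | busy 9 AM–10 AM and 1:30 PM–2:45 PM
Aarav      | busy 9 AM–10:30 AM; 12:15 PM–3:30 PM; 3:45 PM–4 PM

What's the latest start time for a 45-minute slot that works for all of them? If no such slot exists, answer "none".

Chen free: 09:15-14:00, 15:15-18:00.
Bianca free: 10:45-13:00, 15:15-18:00 (invert busy blocks within the working day).
Pablo free: 09:00-12:15, 16:00-18:00 (invert busy blocks within the working day).
Wiremu free: 09:30-13:00, 14:30-17:45 (invert busy blocks within the working day).
Zubin free: 10:00-13:30, 14:45-18:00 (invert busy blocks within the working day).
Aarav free: 10:30-12:15, 15:30-15:45, 16:00-18:00 (invert busy blocks within the working day).
Chen ∩ Bianca: 10:45-13:00, 15:15-18:00.
Chen ∩ Bianca ∩ Pablo: 10:45-12:15, 16:00-18:00.
Chen ∩ Bianca ∩ Pablo ∩ Wiremu: 10:45-12:15, 16:00-17:45.
Chen ∩ Bianca ∩ Pablo ∩ Wiremu ∩ Zubin: 10:45-12:15, 16:00-17:45.
Chen ∩ Bianca ∩ Pablo ∩ Wiremu ∩ Zubin ∩ Aarav: 10:45-12:15, 16:00-17:45.
So the common availability across everyone is 10:45-12:15, 16:00-17:45.
The last common window of at least 45 minutes is 16:00-17:45; a 45-minute meeting can start as late as 17:00 and still end by 17:45.

17:00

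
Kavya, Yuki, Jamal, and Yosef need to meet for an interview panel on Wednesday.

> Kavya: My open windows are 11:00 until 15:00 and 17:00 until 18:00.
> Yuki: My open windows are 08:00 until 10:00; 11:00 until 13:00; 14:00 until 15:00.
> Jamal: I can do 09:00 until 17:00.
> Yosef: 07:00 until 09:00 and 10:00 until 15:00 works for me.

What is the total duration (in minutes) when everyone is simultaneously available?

Kavya ∩ Yuki: 11:00-13:00, 14:00-15:00.
Kavya ∩ Yuki ∩ Jamal: 11:00-13:00, 14:00-15:00.
Kavya ∩ Yuki ∩ Jamal ∩ Yosef: 11:00-13:00, 14:00-15:00.
Summing the common windows: 120 + 60 = 180 minutes.

180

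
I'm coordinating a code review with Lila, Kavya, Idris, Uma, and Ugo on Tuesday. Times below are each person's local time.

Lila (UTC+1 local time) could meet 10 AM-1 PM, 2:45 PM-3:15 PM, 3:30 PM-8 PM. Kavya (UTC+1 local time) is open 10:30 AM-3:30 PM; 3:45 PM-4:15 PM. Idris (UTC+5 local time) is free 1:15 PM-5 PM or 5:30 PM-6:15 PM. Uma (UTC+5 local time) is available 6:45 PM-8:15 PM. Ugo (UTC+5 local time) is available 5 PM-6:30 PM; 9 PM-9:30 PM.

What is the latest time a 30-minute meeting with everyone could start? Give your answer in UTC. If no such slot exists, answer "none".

none

Lila in UTC: 09:00-12:00, 13:45-14:15, 14:30-19:00 (subtract 1h to convert from UTC+1).
Kavya in UTC: 09:30-14:30, 14:45-15:15 (subtract 1h to convert from UTC+1).
Idris in UTC: 08:15-12:00, 12:30-13:15 (subtract 5h to convert from UTC+5).
Uma in UTC: 13:45-15:15 (subtract 5h to convert from UTC+5).
Ugo in UTC: 12:00-13:30, 16:00-16:30 (subtract 5h to convert from UTC+5).
Lila ∩ Kavya: 09:30-12:00, 13:45-14:15, 14:45-15:15.
Lila ∩ Kavya ∩ Idris: 09:30-12:00.
Lila ∩ Kavya ∩ Idris ∩ Uma: ∅.
Lila ∩ Kavya ∩ Idris ∩ Uma ∩ Ugo: ∅.
There is no time when everyone is free.
No common window is at least 30 minutes long.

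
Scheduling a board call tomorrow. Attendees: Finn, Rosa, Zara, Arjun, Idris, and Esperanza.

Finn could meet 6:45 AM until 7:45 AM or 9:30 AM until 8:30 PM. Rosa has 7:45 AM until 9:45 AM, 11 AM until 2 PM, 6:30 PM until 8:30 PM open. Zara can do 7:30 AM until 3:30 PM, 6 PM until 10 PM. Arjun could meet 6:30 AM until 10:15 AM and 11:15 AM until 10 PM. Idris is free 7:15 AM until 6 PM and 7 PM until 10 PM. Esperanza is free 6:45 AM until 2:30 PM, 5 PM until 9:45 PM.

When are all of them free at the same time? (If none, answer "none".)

09:30-09:45, 11:15-14:00, 19:00-20:30

Finn ∩ Rosa: 09:30-09:45, 11:00-14:00, 18:30-20:30.
Finn ∩ Rosa ∩ Zara: 09:30-09:45, 11:00-14:00, 18:30-20:30.
Finn ∩ Rosa ∩ Zara ∩ Arjun: 09:30-09:45, 11:15-14:00, 18:30-20:30.
Finn ∩ Rosa ∩ Zara ∩ Arjun ∩ Idris: 09:30-09:45, 11:15-14:00, 19:00-20:30.
Finn ∩ Rosa ∩ Zara ∩ Arjun ∩ Idris ∩ Esperanza: 09:30-09:45, 11:15-14:00, 19:00-20:30.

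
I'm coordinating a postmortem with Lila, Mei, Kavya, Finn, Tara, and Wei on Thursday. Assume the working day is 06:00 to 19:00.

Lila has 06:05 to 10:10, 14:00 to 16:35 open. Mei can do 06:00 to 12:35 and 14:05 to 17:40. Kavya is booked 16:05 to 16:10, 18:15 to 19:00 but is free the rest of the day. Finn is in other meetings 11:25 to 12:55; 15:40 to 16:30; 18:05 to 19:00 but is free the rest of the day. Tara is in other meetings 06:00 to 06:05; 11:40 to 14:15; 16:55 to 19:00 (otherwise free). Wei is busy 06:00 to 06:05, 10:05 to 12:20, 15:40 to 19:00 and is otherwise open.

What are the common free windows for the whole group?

06:05-10:05, 14:15-15:40

Lila free: 06:05-10:10, 14:00-16:35.
Mei free: 06:00-12:35, 14:05-17:40.
Kavya free: 06:00-16:05, 16:10-18:15 (invert busy blocks within the working day).
Finn free: 06:00-11:25, 12:55-15:40, 16:30-18:05 (invert busy blocks within the working day).
Tara free: 06:05-11:40, 14:15-16:55 (invert busy blocks within the working day).
Wei free: 06:05-10:05, 12:20-15:40 (invert busy blocks within the working day).
Lila ∩ Mei: 06:05-10:10, 14:05-16:35.
Lila ∩ Mei ∩ Kavya: 06:05-10:10, 14:05-16:05, 16:10-16:35.
Lila ∩ Mei ∩ Kavya ∩ Finn: 06:05-10:10, 14:05-15:40, 16:30-16:35.
Lila ∩ Mei ∩ Kavya ∩ Finn ∩ Tara: 06:05-10:10, 14:15-15:40, 16:30-16:35.
Lila ∩ Mei ∩ Kavya ∩ Finn ∩ Tara ∩ Wei: 06:05-10:05, 14:15-15:40.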